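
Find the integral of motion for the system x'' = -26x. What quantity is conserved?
E = (x')^2 + 26x^2

Multiply the equation by x':
x' * x'' = -26x * x'
The left side is d/dt[(x')^2/2] and the right side is d/dt[-26x^2/2], so
d/dt[(x')^2/2 + 26x^2/2] = 0, i.e. (x')^2/2 + 26x^2/2 = constant.
Multiplying by 2, the integral of motion is E = (x')^2 + 26x^2.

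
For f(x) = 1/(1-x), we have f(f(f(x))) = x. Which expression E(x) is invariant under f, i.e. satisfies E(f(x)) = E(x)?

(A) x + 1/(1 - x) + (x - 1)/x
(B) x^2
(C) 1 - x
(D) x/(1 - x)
A

Replace x by f(x) = 1/(1 - x) in each option and simplify. As a quick numerical cross-check, also compare E(5) with E(f(5)) = E(-1/4).

(A) x + 1/(1 - x) + (x - 1)/x  ->  (1/(1 - x)) + 1/(1 - (1/(1 - x))) + ((1/(1 - x)) - 1)/(1/(1 - x)), which simplifies back to x + 1/(1 - x) + (x - 1)/x; check: E(5) = 111/20, E(-1/4) = 111/20.   [invariant]
(B) x^2  ->  (1/(1 - x))^2 = (x - 1)^(-2); check: E(5) = 25 but E(-1/4) = 1/16.   [not invariant]
(C) 1 - x  ->  1 - (1/(1 - x)) = x/(x - 1); check: E(5) = -4 but E(-1/4) = 5/4.   [not invariant]
(D) x/(1 - x)  ->  (1/(1 - x))/(1 - (1/(1 - x))) = -1/x; check: E(5) = -5/4 but E(-1/4) = -1/5.   [not invariant]

Only (A) is unchanged. Indeed f(f(x)) = 1/(1 - 1/(1-x)) = (1-x)/(-x) = (x-1)/x, so E(x) = x + f(x) + f(f(x)) is the sum over the whole 3-cycle; applying f just permutes the three terms cyclically (x -> f(x) -> f(f(x)) -> x), leaving the sum unchanged.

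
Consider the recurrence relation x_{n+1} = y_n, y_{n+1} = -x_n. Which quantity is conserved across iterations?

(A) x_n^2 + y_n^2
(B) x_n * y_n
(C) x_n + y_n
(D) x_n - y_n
A

For the recurrence x_{n+1} = y_n, y_{n+1} = -x_n:

x_{n+1}^2 + y_{n+1}^2 = y_n^2 + (-x_n)^2 = x_n^2 + y_n^2
The sum of squares is conserved (like energy in a harmonic oscillator).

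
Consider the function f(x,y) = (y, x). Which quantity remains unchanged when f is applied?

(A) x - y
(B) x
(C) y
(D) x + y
D

For f(x,y) = (y, x):
After applying f: x' = y, y' = x. So x' + y' = y + x = x + y.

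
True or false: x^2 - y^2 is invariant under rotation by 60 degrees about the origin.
False

Applying rotation by 60 degrees: x' = x*cos(60 degrees) - y*sin(60 degrees) = x/2 - sqrt(3)y/2, y' = x*sin(60 degrees) + y*cos(60 degrees) = sqrt(3)x/2 + y/2

Substituting into x^2 - y^2:
(x/2 - sqrt(3)y/2)^2 - (sqrt(3)x/2 + y/2)^2
= -x^2/2 - sqrt(3)xy + y^2/2

This differs from the original expression x^2 - y^2, so it is NOT invariant.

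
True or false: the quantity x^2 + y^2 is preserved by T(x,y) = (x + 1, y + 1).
False

Substitute T(x,y) = (x + 1, y + 1) into the expression and compare with the original.

Original: x^2 + y^2
After applying T: (x + 1)^2 + (y + 1)^2 = x^2 + 2x + y^2 + 2y + 2

This differs from the original x^2 + y^2 (difference: 2x + 2y + 2), so the expression is NOT invariant.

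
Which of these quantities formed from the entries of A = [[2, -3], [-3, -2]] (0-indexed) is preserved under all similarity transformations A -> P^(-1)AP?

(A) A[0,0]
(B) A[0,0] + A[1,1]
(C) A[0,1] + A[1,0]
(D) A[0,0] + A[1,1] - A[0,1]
B

A[0,0] + A[1,1] is the trace of A. By the cyclic property of the trace, tr(P^(-1)AP) = tr(APP^(-1)) = tr(A), so it is the same for every matrix similar to A.

The other combinations are not similarity invariants. For example, take P = [[1, -1], [0, 1]] (det P = 1), so P^(-1) = [[1, 1], [0, 1]] and
B = P^(-1)AP = [[-1, -4], [-3, 1]].
Evaluating each option on A and on B:
(A) A[0,0]: 2 for A, -1 for B -> changes
(B) A[0,0] + A[1,1]: 0 for A, 0 for B -> unchanged
(C) A[0,1] + A[1,0]: -6 for A, -7 for B -> changes
(D) A[0,0] + A[1,1] - A[0,1]: 3 for A, 4 for B -> changes

Only (B) A[0,0] + A[1,1] = 0 survives (and it does so for every P, not just this one), so it is the invariant.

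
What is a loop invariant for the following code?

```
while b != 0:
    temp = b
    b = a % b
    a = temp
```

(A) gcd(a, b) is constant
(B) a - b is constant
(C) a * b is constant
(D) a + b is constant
A

A loop invariant must hold before the first iteration and be re-established by every execution of the body.

(A) gcd(a, b) is constant: One iteration replaces (a, b) by (b, a mod b). Since a mod b = a - q*b for an integer q, any common divisor of a and b divides b and a mod b, and conversely; hence gcd(b, a mod b) = gcd(a, b). For instance (25, 12) -> (12, 1) keeps gcd = 1. At exit b = 0 and a = gcd of the original inputs.

The other options fail:
(B) a - b is constant: e.g. (a, b) = (25, 12) -> (12, 1): the difference goes from 13 to 11.
(C) a * b is constant: e.g. (a, b) = (25, 12) -> (12, 1): the product goes from 300 to 12.
(D) a + b is constant: e.g. (a, b) = (25, 12) -> (12, 1): the sum goes from 37 to 13.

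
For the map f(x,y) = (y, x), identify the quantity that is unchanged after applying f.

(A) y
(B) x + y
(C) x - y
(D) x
B

For f(x,y) = (y, x):
After applying f: x' = y, y' = x. So x' + y' = y + x = x + y.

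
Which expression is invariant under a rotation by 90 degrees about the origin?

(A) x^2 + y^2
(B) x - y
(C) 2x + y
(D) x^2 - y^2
A

A rotation by 90 degrees sends (x, y) to (-y, x).
Substitute the transformed coordinates into each option and compare with the original:
(A) x^2 + y^2  ->  (-y)^2 + (x)^2 = x^2 + y^2   [equals x^2 + y^2: invariant]
(B) x - y  ->  (-y) - (x) = -x - y   [differs from x - y: not invariant]
(C) 2x + y  ->  2(-y) + (x) = x - 2y   [differs from 2x + y: not invariant]
(D) x^2 - y^2  ->  (-y)^2 - (x)^2 = -x^2 + y^2   [differs from x^2 - y^2: not invariant]

Only option (A), x^2 + y^2, is unchanged by the transformation.
Geometrically, x^2 + y^2 is the squared distance from the origin, which every rotation about the origin preserves.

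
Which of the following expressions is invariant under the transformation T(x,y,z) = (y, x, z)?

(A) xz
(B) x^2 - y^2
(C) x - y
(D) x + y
D

Apply T(x,y,z) = (y, x, z) to each option, i.e. replace (x, y, z) by the transformed coordinates.
Substitute the transformed coordinates into each option and compare with the original:
(A) xz  ->  (y)(z) = yz   [differs from xz: not invariant]
(B) x^2 - y^2  ->  (y)^2 - (x)^2 = -x^2 + y^2   [differs from x^2 - y^2: not invariant]
(C) x - y  ->  (y) - (x) = -x + y   [differs from x - y: not invariant]
(D) x + y  ->  (y) + (x) = x + y   [equals x + y: invariant]

Only option (D), x + y, is unchanged by the transformation.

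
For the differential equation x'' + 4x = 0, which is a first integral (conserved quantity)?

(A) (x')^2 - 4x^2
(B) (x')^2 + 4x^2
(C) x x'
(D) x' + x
B

A first integral I satisfies dI/dt = 0 along every solution. Differentiate each option and use the equation of motion:
(A) d/dt[(x')^2 - 4x^2] = 2x'x'' - 8x x' = -16x x', not identically 0
(B) d/dt[(x')^2 + 4x^2] = 2x'x'' + 8x x' = 2x'(-4x) + 8x x' = 0
(C) d/dt[x x'] = (x')^2 + x x'' = (x')^2 - 4x^2, not identically 0
(D) d/dt[x' + x] = x'' + x' = -4x + x', not identically 0

Only (B) has zero time-derivative. So the energy-like quantity (x')^2 + 4x^2 is the first integral.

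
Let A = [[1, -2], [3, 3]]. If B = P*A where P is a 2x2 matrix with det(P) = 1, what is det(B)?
9

By the multiplicative property of determinants, det(B) = det(P*A) = det(P) * det(A) = det(A),
so the determinant is invariant under multiplication by any determinant-1 matrix; we just need det(A).

det(A) = (1)(3) - (-2)(3) = 3 - (-6) = 9

Therefore det(B) = 1 * 9 = 9.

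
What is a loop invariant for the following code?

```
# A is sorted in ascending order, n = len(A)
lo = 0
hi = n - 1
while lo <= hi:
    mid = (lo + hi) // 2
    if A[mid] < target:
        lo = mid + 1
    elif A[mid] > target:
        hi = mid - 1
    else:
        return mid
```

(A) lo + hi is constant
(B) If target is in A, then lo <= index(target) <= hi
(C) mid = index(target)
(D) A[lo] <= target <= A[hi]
B

A loop invariant must hold before the first iteration and be re-established by every execution of the body.

(B) If target is in A, then lo <= index(target) <= hi: Before the loop [lo, hi] = [0, n-1] covers every index. When A[mid] < target, sortedness puts target strictly to the right of mid, so setting lo = mid + 1 keeps index(target) in [lo, hi]; symmetrically for hi = mid - 1. Hence 'if target is in A then lo <= index(target) <= hi' holds after every iteration, and when lo > hi it proves target is absent.

The other options fail:
(A) lo + hi is constant: each iteration moves exactly one of lo, hi, so lo + hi changes (e.g. 0 + (n-1) becomes (mid+1) + (n-1)).
(C) mid = index(target): mid is just the current probe; it equals index(target) only on the iteration that returns.
(D) A[lo] <= target <= A[hi]: fails when target is not in A (e.g. target < A[0] already violates it before the loop), so it is not maintained in general.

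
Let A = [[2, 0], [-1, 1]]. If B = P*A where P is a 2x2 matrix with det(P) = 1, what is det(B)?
2

By the multiplicative property of determinants, det(B) = det(P*A) = det(P) * det(A) = det(A),
so the determinant is invariant under multiplication by any determinant-1 matrix; we just need det(A).

det(A) = (2)(1) - (0)(-1) = 2 - 0 = 2

Therefore det(B) = 1 * 2 = 2.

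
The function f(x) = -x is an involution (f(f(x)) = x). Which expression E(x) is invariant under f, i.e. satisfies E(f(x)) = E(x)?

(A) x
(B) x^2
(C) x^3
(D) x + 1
B

Replace x by f(x) = -x in each option and simplify. As a quick numerical cross-check, also compare E(5) with E(f(5)) = E(-5).

(A) x  ->  (-x) = -x; check: E(5) = 5 but E(-5) = -5.   [not invariant]
(B) x^2  ->  (-x)^2, which simplifies back to x^2; check: E(5) = 25, E(-5) = 25.   [invariant]
(C) x^3  ->  (-x)^3 = -x^3; check: E(5) = 125 but E(-5) = -125.   [not invariant]
(D) x + 1  ->  (-x) + 1 = 1 - x; check: E(5) = 6 but E(-5) = -4.   [not invariant]

Only (B) is unchanged. E is symmetric under swapping x with f(x) = -x, which is exactly what an involution does.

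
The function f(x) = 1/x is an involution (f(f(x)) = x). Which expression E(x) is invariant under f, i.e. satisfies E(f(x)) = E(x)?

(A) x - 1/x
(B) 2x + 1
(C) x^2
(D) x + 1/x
D

Replace x by f(x) = 1/x in each option and simplify. As a quick numerical cross-check, also compare E(3) with E(f(3)) = E(1/3).

(A) x - 1/x  ->  (1/x) - 1/(1/x) = -x + 1/x; check: E(3) = 8/3 but E(1/3) = -8/3.   [not invariant]
(B) 2x + 1  ->  2(1/x) + 1 = (x + 2)/x; check: E(3) = 7 but E(1/3) = 5/3.   [not invariant]
(C) x^2  ->  (1/x)^2 = x^(-2); check: E(3) = 9 but E(1/3) = 1/9.   [not invariant]
(D) x + 1/x  ->  (1/x) + 1/(1/x), which simplifies back to x + 1/x; check: E(3) = 10/3, E(1/3) = 10/3.   [invariant]

Only (D) is unchanged. E is symmetric under swapping x with f(x) = 1/x, which is exactly what an involution does.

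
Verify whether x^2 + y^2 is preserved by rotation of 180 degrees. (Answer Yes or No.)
Yes

Applying rotation by 180 degrees: x' = x*cos(180 degrees) - y*sin(180 degrees) = -x, y' = x*sin(180 degrees) + y*cos(180 degrees) = -y

Substituting into x^2 + y^2:
(-x)^2 + (-y)^2
= x^2 + y^2

This equals the original expression x^2 + y^2, so it IS invariant.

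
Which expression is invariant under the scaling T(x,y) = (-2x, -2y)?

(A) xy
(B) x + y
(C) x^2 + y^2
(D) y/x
D

Under the uniform scaling T(x,y) = (-2x, -2y):
Substitute the transformed coordinates into each option and compare with the original:
(A) xy  ->  (-2x)(-2y) = 4xy   [differs from xy: not invariant]
(B) x + y  ->  (-2x) + (-2y) = -2x - 2y   [differs from x + y: not invariant]
(C) x^2 + y^2  ->  (-2x)^2 + (-2y)^2 = 4x^2 + 4y^2   [differs from x^2 + y^2: not invariant]
(D) y/x  ->  (-2y)/(-2x) = y/x   [equals y/x: invariant]

Only option (D), y/x, is unchanged by the transformation.
The common factor -2 cancels in a ratio of coordinates, while sums, products and sums of squares pick up factors of -2 or 4.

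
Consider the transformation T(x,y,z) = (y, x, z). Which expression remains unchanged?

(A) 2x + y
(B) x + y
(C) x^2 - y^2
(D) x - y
B

Apply T(x,y,z) = (y, x, z) to each option, i.e. replace (x, y, z) by the transformed coordinates.
Substitute the transformed coordinates into each option and compare with the original:
(A) 2x + y  ->  2(y) + (x) = x + 2y   [differs from 2x + y: not invariant]
(B) x + y  ->  (y) + (x) = x + y   [equals x + y: invariant]
(C) x^2 - y^2  ->  (y)^2 - (x)^2 = -x^2 + y^2   [differs from x^2 - y^2: not invariant]
(D) x - y  ->  (y) - (x) = -x + y   [differs from x - y: not invariant]

Only option (B), x + y, is unchanged by the transformation.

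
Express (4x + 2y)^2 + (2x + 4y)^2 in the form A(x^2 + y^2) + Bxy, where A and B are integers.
20(x^2 + y^2) + 32xy

Expanding: (4x + 2y)^2 = 16x^2 + 16xy + 4y^2
(2x + 4y)^2 = 4x^2 + 16xy + 16y^2
Sum = (16+4)(x^2+y^2) + 32xy = 20(x^2 + y^2) + 32xy
This is symmetric in x and y.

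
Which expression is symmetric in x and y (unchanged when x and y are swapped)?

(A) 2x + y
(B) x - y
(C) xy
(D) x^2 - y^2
C

A symmetric expression is unchanged when the variables are permuted; here the transformation to test is the swap (x, y) -> (y, x).
Substitute the transformed coordinates into each option and compare with the original:
(A) 2x + y  ->  2(y) + (x) = x + 2y   [differs from 2x + y: not invariant]
(B) x - y  ->  (y) - (x) = -x + y   [differs from x - y: not invariant]
(C) xy  ->  (y)(x) = xy   [equals xy: invariant]
(D) x^2 - y^2  ->  (y)^2 - (x)^2 = -x^2 + y^2   [differs from x^2 - y^2: not invariant]

Only option (C), xy, is unchanged by the transformation.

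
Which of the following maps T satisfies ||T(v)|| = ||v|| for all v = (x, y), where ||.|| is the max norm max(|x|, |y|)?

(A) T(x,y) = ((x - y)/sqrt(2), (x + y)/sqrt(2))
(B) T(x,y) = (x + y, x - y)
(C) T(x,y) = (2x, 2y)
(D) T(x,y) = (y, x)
D

A transformation preserves a norm if ||T(v)|| = ||v|| for every v; a single vector where the norm changes rules an option out.

(A) T(x,y) = ((x - y)/sqrt(2), (x + y)/sqrt(2)): v = (1, 0) has norm max(|1|, |0|) = 1, but T(v) = (sqrt(2)/2, sqrt(2)/2) has norm sqrt(2)/2 -- not preserved.
(B) T(x,y) = (x + y, x - y): v = (1, 1) has norm max(|1|, |1|) = 1, but T(v) = (2, 0) has norm 2 -- not preserved.
(C) T(x,y) = (2x, 2y): v = (1, 0) has norm max(|1|, |0|) = 1, but T(v) = (2, 0) has norm 2 -- not preserved.
(D) T(x,y) = (y, x): preserves the norm -- it only permutes the coordinates and/or flips signs, which leaves max(|x|, |y|) unchanged.

Therefore the answer is (D).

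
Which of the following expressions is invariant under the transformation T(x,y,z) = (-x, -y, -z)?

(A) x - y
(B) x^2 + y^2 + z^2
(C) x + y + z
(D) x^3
B

Apply T(x,y,z) = (-x, -y, -z) to each option, i.e. replace (x, y, z) by the transformed coordinates.
Substitute the transformed coordinates into each option and compare with the original:
(A) x - y  ->  (-x) - (-y) = -x + y   [differs from x - y: not invariant]
(B) x^2 + y^2 + z^2  ->  (-x)^2 + (-y)^2 + (-z)^2 = x^2 + y^2 + z^2   [equals x^2 + y^2 + z^2: invariant]
(C) x + y + z  ->  (-x) + (-y) + (-z) = -x - y - z   [differs from x + y + z: not invariant]
(D) x^3  ->  (-x)^3 = -x^3   [differs from x^3: not invariant]

Only option (B), x^2 + y^2 + z^2, is unchanged by the transformation.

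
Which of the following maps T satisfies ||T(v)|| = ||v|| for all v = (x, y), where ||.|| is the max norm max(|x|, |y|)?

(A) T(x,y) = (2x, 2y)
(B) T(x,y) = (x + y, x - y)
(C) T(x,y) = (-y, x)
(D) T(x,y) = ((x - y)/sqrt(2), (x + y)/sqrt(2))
C

A transformation preserves a norm if ||T(v)|| = ||v|| for every v; a single vector where the norm changes rules an option out.

(A) T(x,y) = (2x, 2y): v = (1, 0) has norm max(|1|, |0|) = 1, but T(v) = (2, 0) has norm 2 -- not preserved.
(B) T(x,y) = (x + y, x - y): v = (1, 1) has norm max(|1|, |1|) = 1, but T(v) = (2, 0) has norm 2 -- not preserved.
(C) T(x,y) = (-y, x): preserves the norm -- it only permutes the coordinates and/or flips signs, which leaves max(|x|, |y|) unchanged.
(D) T(x,y) = ((x - y)/sqrt(2), (x + y)/sqrt(2)): v = (1, 0) has norm max(|1|, |0|) = 1, but T(v) = (sqrt(2)/2, sqrt(2)/2) has norm sqrt(2)/2 -- not preserved.

Therefore the answer is (C).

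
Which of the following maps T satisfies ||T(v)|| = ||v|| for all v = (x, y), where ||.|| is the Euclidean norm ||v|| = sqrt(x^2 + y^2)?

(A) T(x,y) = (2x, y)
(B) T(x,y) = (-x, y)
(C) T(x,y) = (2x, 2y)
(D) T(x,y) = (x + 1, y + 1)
B

A transformation preserves a norm if ||T(v)|| = ||v|| for every v; a single vector where the norm changes rules an option out.

(A) T(x,y) = (2x, y): v = (1, 0) has norm sqrt((1)^2 + (0)^2) = 1, but T(v) = (2, 0) has norm 2 -- not preserved.
(B) T(x,y) = (-x, y): preserves the norm -- it is an orthogonal map (a rotation/reflection), and (-x)^2 + (y)^2 simplifies to x^2 + y^2.
(C) T(x,y) = (2x, 2y): v = (1, 0) has norm sqrt((1)^2 + (0)^2) = 1, but T(v) = (2, 0) has norm 2 -- not preserved.
(D) T(x,y) = (x + 1, y + 1): v = (1, 0) has norm sqrt((1)^2 + (0)^2) = 1, but T(v) = (2, 1) has norm sqrt(5) -- not preserved.

Therefore the answer is (B).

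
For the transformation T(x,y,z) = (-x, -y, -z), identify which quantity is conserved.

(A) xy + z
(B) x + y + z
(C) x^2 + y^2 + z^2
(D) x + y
C

Apply T(x,y,z) = (-x, -y, -z) to each option, i.e. replace (x, y, z) by the transformed coordinates.
Substitute the transformed coordinates into each option and compare with the original:
(A) xy + z  ->  (-x)(-y) + (-z) = xy - z   [differs from xy + z: not invariant]
(B) x + y + z  ->  (-x) + (-y) + (-z) = -x - y - z   [differs from x + y + z: not invariant]
(C) x^2 + y^2 + z^2  ->  (-x)^2 + (-y)^2 + (-z)^2 = x^2 + y^2 + z^2   [equals x^2 + y^2 + z^2: invariant]
(D) x + y  ->  (-x) + (-y) = -x - y   [differs from x + y: not invariant]

Only option (C), x^2 + y^2 + z^2, is unchanged by the transformation.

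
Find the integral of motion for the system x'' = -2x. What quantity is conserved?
E = (x')^2 + 2x^2

Multiply the equation by x':
x' * x'' = -2x * x'
The left side is d/dt[(x')^2/2] and the right side is d/dt[-2x^2/2], so
d/dt[(x')^2/2 + 2x^2/2] = 0, i.e. (x')^2/2 + 2x^2/2 = constant.
Multiplying by 2, the integral of motion is E = (x')^2 + 2x^2.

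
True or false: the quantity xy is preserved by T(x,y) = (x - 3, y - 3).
False

Substitute T(x,y) = (x - 3, y - 3) into the expression and compare with the original.

Original: xy
After applying T: (x - 3)(y - 3) = xy - 3x - 3y + 9

This differs from the original xy (difference: -3x - 3y + 9), so the expression is NOT invariant.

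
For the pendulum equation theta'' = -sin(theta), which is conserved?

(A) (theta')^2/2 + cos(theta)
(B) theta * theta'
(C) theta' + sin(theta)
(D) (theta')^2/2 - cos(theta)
D

A first integral I satisfies dI/dt = 0 along every solution. Differentiate each option and use the equation of motion:
(A) d/dt[(theta')^2/2 + cos(theta)] = theta' theta'' - sin(theta) theta' = -2 theta' sin(theta), not identically 0
(B) d/dt[theta * theta'] = (theta')^2 + theta theta'' = (theta')^2 - theta sin(theta), not identically 0
(C) d/dt[theta' + sin(theta)] = theta'' + cos(theta) theta' = -sin(theta) + theta' cos(theta), not identically 0
(D) d/dt[(theta')^2/2 - cos(theta)] = theta' theta'' + sin(theta) theta' = theta'(-sin(theta)) + theta' sin(theta) = 0

Only (D) has zero time-derivative. This is the total energy: kinetic (theta')^2/2 plus potential -cos(theta).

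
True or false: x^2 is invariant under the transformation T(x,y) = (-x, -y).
True

Substitute T(x,y) = (-x, -y) into the expression and compare with the original.

Original: x^2
After applying T: (-x)^2 = x^2

This is identical to the original x^2, so the expression is invariant.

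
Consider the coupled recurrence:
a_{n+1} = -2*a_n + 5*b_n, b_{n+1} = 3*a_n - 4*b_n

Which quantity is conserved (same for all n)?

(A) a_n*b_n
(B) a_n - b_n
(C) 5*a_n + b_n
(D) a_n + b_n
D

Replace a_n by a_{n+1} = -2*a_n + 5*b_n and b_n by b_{n+1} = 3*a_n - 4*b_n in each option and simplify:
(A) a_n*b_n  ->  (-2*a_n + 5*b_n)*(3*a_n - 4*b_n) = -6*a_n^2 + 23*a_n*b_n - 20*b_n^2   [not conserved]
(B) a_n - b_n  ->  (-2*a_n + 5*b_n) - (3*a_n - 4*b_n) = -5*a_n + 9*b_n   [not conserved]
(C) 5*a_n + b_n  ->  5*(-2*a_n + 5*b_n) + (3*a_n - 4*b_n) = -7*a_n + 21*b_n   [not conserved]
(D) a_n + b_n  ->  (-2*a_n + 5*b_n) + (3*a_n - 4*b_n) = a_n + b_n   [conserved]

Only (D) a_n + b_n returns to itself after one step, so it is the conserved quantity.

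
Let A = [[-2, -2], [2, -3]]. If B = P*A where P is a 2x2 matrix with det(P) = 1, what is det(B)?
10

By the multiplicative property of determinants, det(B) = det(P*A) = det(P) * det(A) = det(A),
so the determinant is invariant under multiplication by any determinant-1 matrix; we just need det(A).

det(A) = (-2)(-3) - (-2)(2) = 6 - (-4) = 10

Therefore det(B) = 1 * 10 = 10.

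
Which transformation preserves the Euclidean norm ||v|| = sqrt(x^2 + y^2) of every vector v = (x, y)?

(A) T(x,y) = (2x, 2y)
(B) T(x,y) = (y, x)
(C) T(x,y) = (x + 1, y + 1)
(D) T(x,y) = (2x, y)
B

A transformation preserves a norm if ||T(v)|| = ||v|| for every v; a single vector where the norm changes rules an option out.

(A) T(x,y) = (2x, 2y): v = (1, 0) has norm sqrt((1)^2 + (0)^2) = 1, but T(v) = (2, 0) has norm 2 -- not preserved.
(B) T(x,y) = (y, x): preserves the norm -- it is an orthogonal map (a rotation/reflection), and (y)^2 + (x)^2 simplifies to x^2 + y^2.
(C) T(x,y) = (x + 1, y + 1): v = (1, 0) has norm sqrt((1)^2 + (0)^2) = 1, but T(v) = (2, 1) has norm sqrt(5) -- not preserved.
(D) T(x,y) = (2x, y): v = (1, 0) has norm sqrt((1)^2 + (0)^2) = 1, but T(v) = (2, 0) has norm 2 -- not preserved.

Therefore the answer is (B).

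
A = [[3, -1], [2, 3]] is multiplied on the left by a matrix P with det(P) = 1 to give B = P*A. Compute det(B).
11

By the multiplicative property of determinants, det(B) = det(P*A) = det(P) * det(A) = det(A),
so the determinant is invariant under multiplication by any determinant-1 matrix; we just need det(A).

det(A) = (3)(3) - (-1)(2) = 9 - (-2) = 11

Therefore det(B) = 1 * 11 = 11.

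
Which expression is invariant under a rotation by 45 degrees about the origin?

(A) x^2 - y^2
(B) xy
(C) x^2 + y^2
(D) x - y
C

A rotation by 45 degrees sends (x, y) to (sqrt(2)x/2 - sqrt(2)y/2, sqrt(2)x/2 + sqrt(2)y/2).
Substitute the transformed coordinates into each option and compare with the original:
(A) x^2 - y^2  ->  (sqrt(2)x/2 - sqrt(2)y/2)^2 - (sqrt(2)x/2 + sqrt(2)y/2)^2 = -2xy   [differs from x^2 - y^2: not invariant]
(B) xy  ->  (sqrt(2)x/2 - sqrt(2)y/2)(sqrt(2)x/2 + sqrt(2)y/2) = x^2/2 - y^2/2   [differs from xy: not invariant]
(C) x^2 + y^2  ->  (sqrt(2)x/2 - sqrt(2)y/2)^2 + (sqrt(2)x/2 + sqrt(2)y/2)^2 = x^2 + y^2   [equals x^2 + y^2: invariant]
(D) x - y  ->  (sqrt(2)x/2 - sqrt(2)y/2) - (sqrt(2)x/2 + sqrt(2)y/2) = -sqrt(2)y   [differs from x - y: not invariant]

Only option (C), x^2 + y^2, is unchanged by the transformation.
Geometrically, x^2 + y^2 is the squared distance from the origin, which every rotation about the origin preserves.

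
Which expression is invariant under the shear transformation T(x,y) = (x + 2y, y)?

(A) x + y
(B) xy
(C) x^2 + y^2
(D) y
D

Under the shear T(x,y) = (x + 2y, y):
Substitute the transformed coordinates into each option and compare with the original:
(A) x + y  ->  (x + 2y) + (y) = x + 3y   [differs from x + y: not invariant]
(B) xy  ->  (x + 2y)(y) = xy + 2y^2   [differs from xy: not invariant]
(C) x^2 + y^2  ->  (x + 2y)^2 + (y)^2 = x^2 + 4xy + 5y^2   [differs from x^2 + y^2: not invariant]
(D) y  ->  (y) = y   [equals y: invariant]

Only option (D), y, is unchanged by the transformation.
A horizontal shear moves points parallel to the x-axis, so the y-coordinate (and any function of y alone) is unchanged.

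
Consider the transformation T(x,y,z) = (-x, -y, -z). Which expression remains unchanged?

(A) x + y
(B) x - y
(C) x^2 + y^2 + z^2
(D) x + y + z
C

Apply T(x,y,z) = (-x, -y, -z) to each option, i.e. replace (x, y, z) by the transformed coordinates.
Substitute the transformed coordinates into each option and compare with the original:
(A) x + y  ->  (-x) + (-y) = -x - y   [differs from x + y: not invariant]
(B) x - y  ->  (-x) - (-y) = -x + y   [differs from x - y: not invariant]
(C) x^2 + y^2 + z^2  ->  (-x)^2 + (-y)^2 + (-z)^2 = x^2 + y^2 + z^2   [equals x^2 + y^2 + z^2: invariant]
(D) x + y + z  ->  (-x) + (-y) + (-z) = -x - y - z   [differs from x + y + z: not invariant]

Only option (C), x^2 + y^2 + z^2, is unchanged by the transformation.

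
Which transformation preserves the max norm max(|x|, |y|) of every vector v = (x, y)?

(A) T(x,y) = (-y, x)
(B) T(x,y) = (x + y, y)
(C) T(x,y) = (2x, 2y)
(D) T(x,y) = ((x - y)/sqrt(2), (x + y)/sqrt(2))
A

A transformation preserves a norm if ||T(v)|| = ||v|| for every v; a single vector where the norm changes rules an option out.

(A) T(x,y) = (-y, x): preserves the norm -- it only permutes the coordinates and/or flips signs, which leaves max(|x|, |y|) unchanged.
(B) T(x,y) = (x + y, y): v = (1, 1) has norm max(|1|, |1|) = 1, but T(v) = (2, 1) has norm 2 -- not preserved.
(C) T(x,y) = (2x, 2y): v = (1, 0) has norm max(|1|, |0|) = 1, but T(v) = (2, 0) has norm 2 -- not preserved.
(D) T(x,y) = ((x - y)/sqrt(2), (x + y)/sqrt(2)): v = (1, 0) has norm max(|1|, |0|) = 1, but T(v) = (sqrt(2)/2, sqrt(2)/2) has norm sqrt(2)/2 -- not preserved.

Therefore the answer is (A).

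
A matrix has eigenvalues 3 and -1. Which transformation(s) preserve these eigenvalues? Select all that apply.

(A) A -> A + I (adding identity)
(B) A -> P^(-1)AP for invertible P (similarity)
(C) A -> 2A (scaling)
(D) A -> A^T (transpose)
B and D

Eigenvalues are preserved by:
1. Similarity transformations: A -> P^(-1)AP (same characteristic polynomial)
2. Transpose: A^T has the same eigenvalues as A

Eigenvalues are NOT preserved by:
- Adding identity: eigenvalues become 3+1, -1+1
- Scaling: eigenvalues become 6, -2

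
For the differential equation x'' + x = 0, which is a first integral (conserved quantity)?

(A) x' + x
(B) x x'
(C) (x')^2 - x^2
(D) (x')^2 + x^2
D

A first integral I satisfies dI/dt = 0 along every solution. Differentiate each option and use the equation of motion:
(A) d/dt[x' + x] = x'' + x' = -x + x', not identically 0
(B) d/dt[x x'] = (x')^2 + x x'' = (x')^2 - x^2, not identically 0
(C) d/dt[(x')^2 - x^2] = 2x'x'' - 2x x' = -4x x', not identically 0
(D) d/dt[(x')^2 + x^2] = 2x'x'' + 2x x' = 2x'(-x) + 2x x' = 0

Only (D) has zero time-derivative. So the energy-like quantity (x')^2 + x^2 is the first integral.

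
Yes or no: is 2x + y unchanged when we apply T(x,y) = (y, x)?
No

Substitute T(x,y) = (y, x) into the expression and compare with the original.

Original: 2x + y
After applying T: 2(y) + (x) = x + 2y

This differs from the original 2x + y (difference: -x + y), so the expression is NOT invariant.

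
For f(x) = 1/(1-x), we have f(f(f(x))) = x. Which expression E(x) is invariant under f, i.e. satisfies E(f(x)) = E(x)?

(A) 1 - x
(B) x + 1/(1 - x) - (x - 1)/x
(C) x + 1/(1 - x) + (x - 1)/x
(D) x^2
C

Replace x by f(x) = 1/(1 - x) in each option and simplify. As a quick numerical cross-check, also compare E(5) with E(f(5)) = E(-1/4).

(A) 1 - x  ->  1 - (1/(1 - x)) = x/(x - 1); check: E(5) = -4 but E(-1/4) = 5/4.   [not invariant]
(B) x + 1/(1 - x) - (x - 1)/x  ->  (1/(1 - x)) + 1/(1 - (1/(1 - x))) - ((1/(1 - x)) - 1)/(1/(1 - x)) = (x^2(1 - x) - x + (x - 1)^2)/(x(x - 1)); check: E(5) = 79/20 but E(-1/4) = -89/20.   [not invariant]
(C) x + 1/(1 - x) + (x - 1)/x  ->  (1/(1 - x)) + 1/(1 - (1/(1 - x))) + ((1/(1 - x)) - 1)/(1/(1 - x)), which simplifies back to x + 1/(1 - x) + (x - 1)/x; check: E(5) = 111/20, E(-1/4) = 111/20.   [invariant]
(D) x^2  ->  (1/(1 - x))^2 = (x - 1)^(-2); check: E(5) = 25 but E(-1/4) = 1/16.   [not invariant]

Only (C) is unchanged. Indeed f(f(x)) = 1/(1 - 1/(1-x)) = (1-x)/(-x) = (x-1)/x, so E(x) = x + f(x) + f(f(x)) is the sum over the whole 3-cycle; applying f just permutes the three terms cyclically (x -> f(x) -> f(f(x)) -> x), leaving the sum unchanged.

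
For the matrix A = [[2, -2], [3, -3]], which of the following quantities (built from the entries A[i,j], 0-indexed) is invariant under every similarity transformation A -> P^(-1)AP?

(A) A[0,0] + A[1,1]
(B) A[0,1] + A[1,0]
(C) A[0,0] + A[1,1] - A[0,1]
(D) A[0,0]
A

A[0,0] + A[1,1] is the trace of A. By the cyclic property of the trace, tr(P^(-1)AP) = tr(APP^(-1)) = tr(A), so it is the same for every matrix similar to A.

The other combinations are not similarity invariants. For example, take P = [[2, 1], [1, 1]] (det P = 1), so P^(-1) = [[1, -1], [-1, 2]] and
B = P^(-1)AP = [[-1, 0], [4, 0]].
Evaluating each option on A and on B:
(A) A[0,0] + A[1,1]: -1 for A, -1 for B -> unchanged
(B) A[0,1] + A[1,0]: 1 for A, 4 for B -> changes
(C) A[0,0] + A[1,1] - A[0,1]: 1 for A, -1 for B -> changes
(D) A[0,0]: 2 for A, -1 for B -> changes

Only (A) A[0,0] + A[1,1] = -1 survives (and it does so for every P, not just this one), so it is the invariant.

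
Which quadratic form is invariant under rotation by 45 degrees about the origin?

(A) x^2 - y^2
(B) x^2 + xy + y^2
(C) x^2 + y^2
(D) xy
C

Rotation by 45 degrees sends (x, y) to (sqrt(2)x/2 - sqrt(2)y/2, sqrt(2)x/2 + sqrt(2)y/2).
Substitute the transformed coordinates into each option and compare with the original:
(A) x^2 - y^2  ->  (sqrt(2)x/2 - sqrt(2)y/2)^2 - (sqrt(2)x/2 + sqrt(2)y/2)^2 = -2xy   [differs from x^2 - y^2: not invariant]
(B) x^2 + xy + y^2  ->  (sqrt(2)x/2 - sqrt(2)y/2)^2 + (sqrt(2)x/2 - sqrt(2)y/2)(sqrt(2)x/2 + sqrt(2)y/2) + (sqrt(2)x/2 + sqrt(2)y/2)^2 = 3x^2/2 + y^2/2   [differs from x^2 + xy + y^2: not invariant]
(C) x^2 + y^2  ->  (sqrt(2)x/2 - sqrt(2)y/2)^2 + (sqrt(2)x/2 + sqrt(2)y/2)^2 = x^2 + y^2   [equals x^2 + y^2: invariant]
(D) xy  ->  (sqrt(2)x/2 - sqrt(2)y/2)(sqrt(2)x/2 + sqrt(2)y/2) = x^2/2 - y^2/2   [differs from xy: not invariant]

Only option (C), x^2 + y^2, is unchanged by the transformation.
x^2 + y^2 is the squared distance from the origin, which rotations preserve.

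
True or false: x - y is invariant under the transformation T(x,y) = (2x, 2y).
False

Substitute T(x,y) = (2x, 2y) into the expression and compare with the original.

Original: x - y
After applying T: (2x) - (2y) = 2x - 2y

This differs from the original x - y (difference: x - y), so the expression is NOT invariant.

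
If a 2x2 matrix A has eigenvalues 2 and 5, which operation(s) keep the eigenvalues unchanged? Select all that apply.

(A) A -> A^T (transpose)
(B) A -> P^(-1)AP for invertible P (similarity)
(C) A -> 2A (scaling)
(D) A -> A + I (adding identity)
A and B

Eigenvalues are preserved by:
1. Similarity transformations: A -> P^(-1)AP (same characteristic polynomial)
2. Transpose: A^T has the same eigenvalues as A

Eigenvalues are NOT preserved by:
- Adding identity: eigenvalues become 2+1, 5+1
- Scaling: eigenvalues become 4, 10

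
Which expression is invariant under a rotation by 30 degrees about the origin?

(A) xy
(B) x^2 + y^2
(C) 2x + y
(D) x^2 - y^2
B

A rotation by 30 degrees sends (x, y) to (sqrt(3)x/2 - y/2, x/2 + sqrt(3)y/2).
Substitute the transformed coordinates into each option and compare with the original:
(A) xy  ->  (sqrt(3)x/2 - y/2)(x/2 + sqrt(3)y/2) = sqrt(3)x^2/4 + xy/2 - sqrt(3)y^2/4   [differs from xy: not invariant]
(B) x^2 + y^2  ->  (sqrt(3)x/2 - y/2)^2 + (x/2 + sqrt(3)y/2)^2 = x^2 + y^2   [equals x^2 + y^2: invariant]
(C) 2x + y  ->  2(sqrt(3)x/2 - y/2) + (x/2 + sqrt(3)y/2) = x/2 + sqrt(3)x - y + sqrt(3)y/2   [differs from 2x + y: not invariant]
(D) x^2 - y^2  ->  (sqrt(3)x/2 - y/2)^2 - (x/2 + sqrt(3)y/2)^2 = x^2/2 - sqrt(3)xy - y^2/2   [differs from x^2 - y^2: not invariant]

Only option (B), x^2 + y^2, is unchanged by the transformation.
Geometrically, x^2 + y^2 is the squared distance from the origin, which every rotation about the origin preserves.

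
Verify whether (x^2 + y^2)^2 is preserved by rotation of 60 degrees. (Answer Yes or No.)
Yes

Applying rotation by 60 degrees: x' = x*cos(60 degrees) - y*sin(60 degrees) = x/2 - sqrt(3)y/2, y' = x*sin(60 degrees) + y*cos(60 degrees) = sqrt(3)x/2 + y/2

Substituting into (x^2 + y^2)^2:
((x/2 - sqrt(3)y/2)^2 + (sqrt(3)x/2 + y/2)^2)^2
= x^4 + 2x^2y^2 + y^4 = (x^2 + y^2)^2

This equals the original expression (x^2 + y^2)^2, so it IS invariant.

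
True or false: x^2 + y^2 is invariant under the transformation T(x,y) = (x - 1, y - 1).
False

Substitute T(x,y) = (x - 1, y - 1) into the expression and compare with the original.

Original: x^2 + y^2
After applying T: (x - 1)^2 + (y - 1)^2 = x^2 - 2x + y^2 - 2y + 2

This differs from the original x^2 + y^2 (difference: -2x - 2y + 2), so the expression is NOT invariant.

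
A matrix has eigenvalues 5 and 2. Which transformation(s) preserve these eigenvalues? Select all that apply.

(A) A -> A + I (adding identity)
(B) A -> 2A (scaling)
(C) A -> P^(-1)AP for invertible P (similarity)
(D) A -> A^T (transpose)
C and D

Eigenvalues are preserved by:
1. Similarity transformations: A -> P^(-1)AP (same characteristic polynomial)
2. Transpose: A^T has the same eigenvalues as A

Eigenvalues are NOT preserved by:
- Adding identity: eigenvalues become 5+1, 2+1
- Scaling: eigenvalues become 10, 4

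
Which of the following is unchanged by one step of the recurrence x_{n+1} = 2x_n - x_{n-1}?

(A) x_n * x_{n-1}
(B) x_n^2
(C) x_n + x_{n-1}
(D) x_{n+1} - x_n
D

For the recurrence x_{n+1} = 2x_n - x_{n-1}:

If x_{n+1} = 2x_n - x_{n-1}, then:
x_{n+1} - x_n = x_n - x_{n-1}
The first difference is constant throughout the sequence.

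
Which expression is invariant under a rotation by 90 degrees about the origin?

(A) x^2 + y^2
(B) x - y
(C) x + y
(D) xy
A

A rotation by 90 degrees sends (x, y) to (-y, x).
Substitute the transformed coordinates into each option and compare with the original:
(A) x^2 + y^2  ->  (-y)^2 + (x)^2 = x^2 + y^2   [equals x^2 + y^2: invariant]
(B) x - y  ->  (-y) - (x) = -x - y   [differs from x - y: not invariant]
(C) x + y  ->  (-y) + (x) = x - y   [differs from x + y: not invariant]
(D) xy  ->  (-y)(x) = -xy   [differs from xy: not invariant]

Only option (A), x^2 + y^2, is unchanged by the transformation.
Geometrically, x^2 + y^2 is the squared distance from the origin, which every rotation about the origin preserves.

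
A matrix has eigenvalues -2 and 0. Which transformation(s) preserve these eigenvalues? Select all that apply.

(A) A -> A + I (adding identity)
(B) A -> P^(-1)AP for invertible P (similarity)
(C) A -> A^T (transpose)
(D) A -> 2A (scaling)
B and C

Eigenvalues are preserved by:
1. Similarity transformations: A -> P^(-1)AP (same characteristic polynomial)
2. Transpose: A^T has the same eigenvalues as A

Eigenvalues are NOT preserved by:
- Adding identity: eigenvalues become -2+1, 0+1
- Scaling: eigenvalues become -4, 0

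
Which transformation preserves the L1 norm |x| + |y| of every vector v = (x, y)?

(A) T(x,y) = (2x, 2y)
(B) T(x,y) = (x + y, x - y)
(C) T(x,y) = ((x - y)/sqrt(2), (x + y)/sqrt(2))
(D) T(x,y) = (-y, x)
D

A transformation preserves a norm if ||T(v)|| = ||v|| for every v; a single vector where the norm changes rules an option out.

(A) T(x,y) = (2x, 2y): v = (1, 0) has norm |1| + |0| = 1, but T(v) = (2, 0) has norm 2 -- not preserved.
(B) T(x,y) = (x + y, x - y): v = (1, 0) has norm |1| + |0| = 1, but T(v) = (1, 1) has norm 2 -- not preserved.
(C) T(x,y) = ((x - y)/sqrt(2), (x + y)/sqrt(2)): v = (1, 0) has norm |1| + |0| = 1, but T(v) = (sqrt(2)/2, sqrt(2)/2) has norm sqrt(2) -- not preserved.
(D) T(x,y) = (-y, x): preserves the norm -- it only permutes the coordinates and/or flips signs, which leaves |x| + |y| unchanged.

Therefore the answer is (D).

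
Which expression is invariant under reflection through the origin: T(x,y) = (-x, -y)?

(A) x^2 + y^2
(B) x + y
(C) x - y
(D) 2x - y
A

The map is reflection through the origin: T(x,y) = (-x, -y).
Substitute the transformed coordinates into each option and compare with the original:
(A) x^2 + y^2  ->  (-x)^2 + (-y)^2 = x^2 + y^2   [equals x^2 + y^2: invariant]
(B) x + y  ->  (-x) + (-y) = -x - y   [differs from x + y: not invariant]
(C) x - y  ->  (-x) - (-y) = -x + y   [differs from x - y: not invariant]
(D) 2x - y  ->  2(-x) - (-y) = -2x + y   [differs from 2x - y: not invariant]

Only option (A), x^2 + y^2, is unchanged by the transformation.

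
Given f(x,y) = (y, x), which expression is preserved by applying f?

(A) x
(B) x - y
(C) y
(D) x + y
D

For f(x,y) = (y, x):
After applying f: x' = y, y' = x. So x' + y' = y + x = x + y.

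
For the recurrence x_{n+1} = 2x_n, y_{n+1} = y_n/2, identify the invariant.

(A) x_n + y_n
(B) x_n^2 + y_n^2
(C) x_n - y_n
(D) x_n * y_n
D

For the recurrence x_{n+1} = 2x_n, y_{n+1} = y_n/2:

x_{n+1} * y_{n+1} = (2x_n) * (y_n/2) = x_n * y_n
The product is conserved.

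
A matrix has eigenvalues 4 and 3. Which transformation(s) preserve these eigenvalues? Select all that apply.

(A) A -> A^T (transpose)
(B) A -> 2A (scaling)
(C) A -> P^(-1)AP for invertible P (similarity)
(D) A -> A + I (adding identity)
A and C

Eigenvalues are preserved by:
1. Similarity transformations: A -> P^(-1)AP (same characteristic polynomial)
2. Transpose: A^T has the same eigenvalues as A

Eigenvalues are NOT preserved by:
- Adding identity: eigenvalues become 4+1, 3+1
- Scaling: eigenvalues become 8, 6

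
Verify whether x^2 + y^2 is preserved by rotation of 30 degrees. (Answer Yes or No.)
Yes

Applying rotation by 30 degrees: x' = x*cos(30 degrees) - y*sin(30 degrees) = sqrt(3)x/2 - y/2, y' = x*sin(30 degrees) + y*cos(30 degrees) = x/2 + sqrt(3)y/2

Substituting into x^2 + y^2:
(sqrt(3)x/2 - y/2)^2 + (x/2 + sqrt(3)y/2)^2
= x^2 + y^2

This equals the original expression x^2 + y^2, so it IS invariant.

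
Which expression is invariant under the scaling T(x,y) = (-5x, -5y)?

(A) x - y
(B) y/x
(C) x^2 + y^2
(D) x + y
B

Under the uniform scaling T(x,y) = (-5x, -5y):
Substitute the transformed coordinates into each option and compare with the original:
(A) x - y  ->  (-5x) - (-5y) = -5x + 5y   [differs from x - y: not invariant]
(B) y/x  ->  (-5y)/(-5x) = y/x   [equals y/x: invariant]
(C) x^2 + y^2  ->  (-5x)^2 + (-5y)^2 = 25x^2 + 25y^2   [differs from x^2 + y^2: not invariant]
(D) x + y  ->  (-5x) + (-5y) = -5x - 5y   [differs from x + y: not invariant]

Only option (B), y/x, is unchanged by the transformation.
The common factor -5 cancels in a ratio of coordinates, while sums, products and sums of squares pick up factors of -5 or 25.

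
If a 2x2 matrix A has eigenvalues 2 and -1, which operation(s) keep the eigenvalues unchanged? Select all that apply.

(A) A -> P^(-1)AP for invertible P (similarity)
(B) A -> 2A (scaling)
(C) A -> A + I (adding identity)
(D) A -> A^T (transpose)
A and D

Eigenvalues are preserved by:
1. Similarity transformations: A -> P^(-1)AP (same characteristic polynomial)
2. Transpose: A^T has the same eigenvalues as A

Eigenvalues are NOT preserved by:
- Adding identity: eigenvalues become 2+1, -1+1
- Scaling: eigenvalues become 4, -2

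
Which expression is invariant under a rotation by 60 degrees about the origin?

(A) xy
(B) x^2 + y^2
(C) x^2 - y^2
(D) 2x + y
B

A rotation by 60 degrees sends (x, y) to (x/2 - sqrt(3)y/2, sqrt(3)x/2 + y/2).
Substitute the transformed coordinates into each option and compare with the original:
(A) xy  ->  (x/2 - sqrt(3)y/2)(sqrt(3)x/2 + y/2) = sqrt(3)x^2/4 - xy/2 - sqrt(3)y^2/4   [differs from xy: not invariant]
(B) x^2 + y^2  ->  (x/2 - sqrt(3)y/2)^2 + (sqrt(3)x/2 + y/2)^2 = x^2 + y^2   [equals x^2 + y^2: invariant]
(C) x^2 - y^2  ->  (x/2 - sqrt(3)y/2)^2 - (sqrt(3)x/2 + y/2)^2 = -x^2/2 - sqrt(3)xy + y^2/2   [differs from x^2 - y^2: not invariant]
(D) 2x + y  ->  2(x/2 - sqrt(3)y/2) + (sqrt(3)x/2 + y/2) = sqrt(3)x/2 + x - sqrt(3)y + y/2   [differs from 2x + y: not invariant]

Only option (B), x^2 + y^2, is unchanged by the transformation.
Geometrically, x^2 + y^2 is the squared distance from the origin, which every rotation about the origin preserves.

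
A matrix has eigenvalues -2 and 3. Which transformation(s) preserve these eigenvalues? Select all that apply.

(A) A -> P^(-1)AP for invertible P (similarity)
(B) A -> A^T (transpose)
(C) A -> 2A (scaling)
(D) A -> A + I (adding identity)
A and B

Eigenvalues are preserved by:
1. Similarity transformations: A -> P^(-1)AP (same characteristic polynomial)
2. Transpose: A^T has the same eigenvalues as A

Eigenvalues are NOT preserved by:
- Adding identity: eigenvalues become -2+1, 3+1
- Scaling: eigenvalues become -4, 6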